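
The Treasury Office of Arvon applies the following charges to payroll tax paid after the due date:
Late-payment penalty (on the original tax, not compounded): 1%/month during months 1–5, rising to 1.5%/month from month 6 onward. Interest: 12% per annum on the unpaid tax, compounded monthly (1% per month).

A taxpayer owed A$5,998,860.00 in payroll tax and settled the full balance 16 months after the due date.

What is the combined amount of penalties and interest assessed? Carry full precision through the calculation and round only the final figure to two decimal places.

Penalty, months 1–5: 5 × 1% × A$5,998,860.00 = A$299,943.00
Penalty, months 6–16: 11 × 1.5% × A$5,998,860.00 = A$989,811.90
Interest: A$5,998,860.00 × ((1 + 0.01)^16 − 1) = A$5,998,860.00 × 0.1725786… = A$1,035,275.1299…
Penalties + interest = A$1,289,754.9000 + A$1,035,275.1299… = A$2,325,030.03

A$2,325,030.03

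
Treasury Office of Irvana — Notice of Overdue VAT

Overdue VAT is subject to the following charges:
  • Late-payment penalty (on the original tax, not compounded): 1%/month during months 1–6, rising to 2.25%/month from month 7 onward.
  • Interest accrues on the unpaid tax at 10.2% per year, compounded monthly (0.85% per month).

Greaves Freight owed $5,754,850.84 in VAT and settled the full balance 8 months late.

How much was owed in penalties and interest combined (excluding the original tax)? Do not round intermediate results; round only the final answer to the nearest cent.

$1,007,431.29

Penalty, months 1–6: 6 × 1% × $5,754,850.84 = $345,291.05…
Penalty, months 7–8: 2 × 2.25% × $5,754,850.84 = $258,968.29…
Interest: $5,754,850.84 × ((1 + 0.0085)^8 − 1) = $5,754,850.84 × 0.0700578… = $403,171.9527…
Penalties + interest = $604,259.3382 + $403,171.9527… = $1,007,431.29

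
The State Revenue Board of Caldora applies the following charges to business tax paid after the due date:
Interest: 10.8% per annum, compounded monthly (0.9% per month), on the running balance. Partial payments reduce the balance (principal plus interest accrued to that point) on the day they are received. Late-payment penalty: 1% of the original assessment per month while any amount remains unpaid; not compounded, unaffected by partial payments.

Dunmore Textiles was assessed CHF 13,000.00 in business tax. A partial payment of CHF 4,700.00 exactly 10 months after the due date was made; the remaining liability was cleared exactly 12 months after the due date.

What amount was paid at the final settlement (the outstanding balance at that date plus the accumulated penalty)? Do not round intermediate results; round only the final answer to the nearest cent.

Balance at month 10: CHF 13,000.0000 × (1 + 0.009)^10 = CHF 14,218.5403…
After CHF 4,700.00 payment: CHF 14,218.5403… − CHF 4,700.00 = CHF 9,518.5403…
Balance at month 12: CHF 9,518.5403… × (1 + 0.009)^2 = CHF 9,690.6451…
Penalty: 12 × 1% × CHF 13,000.00 = CHF 1,560.00
Final settlement = outstanding balance + penalty = CHF 9,690.6451… + CHF 1,560.00 = CHF 11,250.65

CHF 11,250.65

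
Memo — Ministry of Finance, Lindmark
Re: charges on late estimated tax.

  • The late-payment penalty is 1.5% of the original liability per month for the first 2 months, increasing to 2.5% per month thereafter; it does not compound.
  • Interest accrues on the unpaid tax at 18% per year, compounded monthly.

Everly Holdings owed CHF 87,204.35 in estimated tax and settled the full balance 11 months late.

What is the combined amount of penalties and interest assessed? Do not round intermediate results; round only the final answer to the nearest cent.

CHF 37,755.03

Penalty, months 1–2: 2 × 1.5% × CHF 87,204.35 = CHF 2,616.13…
Penalty, months 3–11: 9 × 2.5% × CHF 87,204.35 = CHF 19,620.98…
Interest (18%/yr ÷ 12 = 1.5%/month): CHF 87,204.35 × ((1 + 0.015)^11 − 1) = CHF 15,517.9214…
Penalties + interest = CHF 22,237.1093… + CHF 15,517.9214… = CHF 37,755.03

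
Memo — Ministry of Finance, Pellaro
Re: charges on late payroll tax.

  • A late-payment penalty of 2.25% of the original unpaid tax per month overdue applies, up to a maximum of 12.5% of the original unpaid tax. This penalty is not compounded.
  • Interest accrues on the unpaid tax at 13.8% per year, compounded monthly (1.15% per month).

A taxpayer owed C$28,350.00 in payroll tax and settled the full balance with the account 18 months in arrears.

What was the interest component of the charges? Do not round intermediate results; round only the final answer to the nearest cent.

C$6,478.84

Interest: C$28,350.00 × ((1 + 0.0115)^18 − 1) = C$28,350.00 × 0.2285306… = C$6,478.8417…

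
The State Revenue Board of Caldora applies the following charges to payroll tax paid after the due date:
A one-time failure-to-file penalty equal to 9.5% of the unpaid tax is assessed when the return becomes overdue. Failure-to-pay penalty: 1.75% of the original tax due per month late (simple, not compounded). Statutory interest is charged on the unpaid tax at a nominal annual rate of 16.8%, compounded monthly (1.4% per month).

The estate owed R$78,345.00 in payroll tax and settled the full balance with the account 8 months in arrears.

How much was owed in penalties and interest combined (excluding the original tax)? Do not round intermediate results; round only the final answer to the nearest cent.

Failure-to-file penalty: 9.5% × R$78,345.00 = R$7,442.78…
Failure-to-pay penalty: 8 × 1.75% × R$78,345.00 = R$10,968.30
Interest: R$78,345.00 × ((1 + 0.014)^8 − 1) = R$78,345.00 × 0.1176444… = R$9,216.8492…
Penalties + interest = R$18,411.0750 + R$9,216.8492… = R$27,627.92

R$27,627.92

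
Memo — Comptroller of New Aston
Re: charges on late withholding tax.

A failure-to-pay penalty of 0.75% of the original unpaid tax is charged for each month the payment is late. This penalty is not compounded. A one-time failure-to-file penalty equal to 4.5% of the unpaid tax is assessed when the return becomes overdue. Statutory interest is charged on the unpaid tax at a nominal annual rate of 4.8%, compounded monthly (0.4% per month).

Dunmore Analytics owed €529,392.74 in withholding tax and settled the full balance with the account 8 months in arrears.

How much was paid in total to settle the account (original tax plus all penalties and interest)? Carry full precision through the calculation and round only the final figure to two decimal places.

€602,158.62

Failure-to-file penalty: 4.5% × €529,392.74 = €23,822.67…
Failure-to-pay penalty = 0.75% × €529,392.74 × 8 mo = €31,763.56…
Interest: €529,392.74 × ((1 + 0.004)^8 − 1) = €529,392.74 × 0.0324516… = €17,179.6425…
Total = €529,392.74 + €55,586.2377 + €17,179.6425… = €602,158.62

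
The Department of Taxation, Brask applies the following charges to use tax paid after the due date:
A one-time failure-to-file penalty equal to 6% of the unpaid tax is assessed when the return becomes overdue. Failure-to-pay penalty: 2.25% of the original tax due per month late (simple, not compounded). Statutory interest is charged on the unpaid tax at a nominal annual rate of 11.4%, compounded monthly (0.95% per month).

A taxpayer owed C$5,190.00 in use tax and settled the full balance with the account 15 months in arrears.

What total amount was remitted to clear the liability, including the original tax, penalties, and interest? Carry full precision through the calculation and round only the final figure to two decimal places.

Failure-to-file penalty: 6% × C$5,190.00 = C$311.40
Failure-to-pay penalty = 2.25% × C$5,190.00 × 15 mo = C$1,751.63…
Interest: C$5,190.00 × ((1 + 0.0095)^15 − 1) = C$5,190.00 × 0.1523777… = C$790.8403…
Total = C$5,190.00 + C$2,063.0250 + C$790.8403… = C$8,043.87

C$8,043.87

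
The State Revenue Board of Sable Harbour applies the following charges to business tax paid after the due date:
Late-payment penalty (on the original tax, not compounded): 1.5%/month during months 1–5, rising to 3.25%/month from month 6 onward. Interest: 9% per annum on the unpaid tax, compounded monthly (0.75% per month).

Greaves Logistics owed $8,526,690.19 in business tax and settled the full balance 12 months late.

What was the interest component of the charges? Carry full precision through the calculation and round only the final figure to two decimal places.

Interest: $8,526,690.19 × ((1 + 0.0075)^12 − 1) = $8,526,690.19 × 0.0938069… = $799,862.3541…

$799,862.35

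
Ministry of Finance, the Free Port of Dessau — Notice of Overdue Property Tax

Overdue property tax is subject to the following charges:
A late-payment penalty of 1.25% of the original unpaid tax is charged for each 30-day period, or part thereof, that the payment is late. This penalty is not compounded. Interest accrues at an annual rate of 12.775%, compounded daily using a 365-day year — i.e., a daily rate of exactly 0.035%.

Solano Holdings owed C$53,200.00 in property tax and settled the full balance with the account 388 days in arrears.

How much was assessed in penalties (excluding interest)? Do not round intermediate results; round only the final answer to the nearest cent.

C$8,645.00

Penalty periods: ⌈388/30⌉ = 13; penalty = 13 × 1.25% × C$53,200.00 = C$8,645.00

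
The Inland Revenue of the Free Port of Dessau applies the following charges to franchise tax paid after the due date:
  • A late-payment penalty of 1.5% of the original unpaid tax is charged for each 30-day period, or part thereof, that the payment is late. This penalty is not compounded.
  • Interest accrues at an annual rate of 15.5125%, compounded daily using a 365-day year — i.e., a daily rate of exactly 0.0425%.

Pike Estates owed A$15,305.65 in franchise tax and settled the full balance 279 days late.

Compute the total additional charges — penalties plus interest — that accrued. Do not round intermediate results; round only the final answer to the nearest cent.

A$4,222.26

Penalty periods: ⌈279/30⌉ = 10; penalty = 10 × 1.5% × A$15,305.65 = A$2,295.85…
Interest: A$15,305.65 × ((1 + 0.000425)^279 − 1) = A$15,305.65 × 0.12586295… = A$1,926.4143…
Penalties + interest = A$2,295.8475 + A$1,926.4143… = A$4,222.26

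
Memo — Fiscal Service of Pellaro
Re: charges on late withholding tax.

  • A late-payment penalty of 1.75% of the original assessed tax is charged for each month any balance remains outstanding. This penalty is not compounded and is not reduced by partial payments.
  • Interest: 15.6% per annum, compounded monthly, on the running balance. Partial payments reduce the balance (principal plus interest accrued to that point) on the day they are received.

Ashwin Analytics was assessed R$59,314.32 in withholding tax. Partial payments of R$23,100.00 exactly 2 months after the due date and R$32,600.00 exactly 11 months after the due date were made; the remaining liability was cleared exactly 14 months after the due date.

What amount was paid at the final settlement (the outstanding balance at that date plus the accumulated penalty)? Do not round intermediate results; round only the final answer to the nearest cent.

Monthly rate = 15.6% ÷ 12 = 1.3%
Balance at month 2: R$59,314.3200 × (1 + 0.013)^2 = R$60,866.5164…
After R$23,100.00 payment: R$60,866.5164… − R$23,100.00 = R$37,766.5164…
Balance at month 11: R$37,766.5164… × (1 + 0.013)^9 = R$42,422.0778…
After R$32,600.00 payment: R$42,422.0778… − R$32,600.00 = R$9,822.0778…
Balance at month 14: R$9,822.0778… × (1 + 0.013)^3 = R$10,210.1402…
Penalty: 14 × 1.75% × R$59,314.32 = R$14,532.01…
Final settlement = outstanding balance + penalty = R$10,210.1402… + R$14,532.01… = R$24,742.15

R$24,742.15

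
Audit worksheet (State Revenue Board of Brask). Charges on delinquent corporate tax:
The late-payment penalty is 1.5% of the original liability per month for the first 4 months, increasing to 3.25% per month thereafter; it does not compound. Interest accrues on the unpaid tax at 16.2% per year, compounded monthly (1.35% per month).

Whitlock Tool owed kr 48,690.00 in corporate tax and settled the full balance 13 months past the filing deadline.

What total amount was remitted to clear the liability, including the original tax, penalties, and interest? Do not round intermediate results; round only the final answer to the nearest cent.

kr 75,125.92

Penalty, months 1–4: 4 × 1.5% × kr 48,690.00 = kr 2,921.40
Penalty, months 5–13: 9 × 3.25% × kr 48,690.00 = kr 14,241.83…
Interest: kr 48,690.00 × ((1 + 0.0135)^13 − 1) = kr 48,690.00 × 0.1904435… = kr 9,272.6942…
Total = kr 48,690.00 + kr 17,163.2250 + kr 9,272.6942… = kr 75,125.92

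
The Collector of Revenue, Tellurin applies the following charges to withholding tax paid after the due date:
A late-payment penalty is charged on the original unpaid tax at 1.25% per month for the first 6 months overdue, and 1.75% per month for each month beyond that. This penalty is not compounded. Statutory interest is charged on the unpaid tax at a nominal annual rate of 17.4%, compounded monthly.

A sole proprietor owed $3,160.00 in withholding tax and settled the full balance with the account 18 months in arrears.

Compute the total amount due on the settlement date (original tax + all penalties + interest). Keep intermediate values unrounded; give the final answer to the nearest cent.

$4,995.32

Penalty, months 1–6: 6 × 1.25% × $3,160.00 = $237.00
Penalty, months 7–18: 12 × 1.75% × $3,160.00 = $663.60
Interest (17.4%/yr ÷ 12 = 1.45%/month): $3,160.00 × ((1 + 0.0145)^18 − 1) = $934.7181…
Total = $3,160.00 + $900.6000 + $934.7181… = $4,995.32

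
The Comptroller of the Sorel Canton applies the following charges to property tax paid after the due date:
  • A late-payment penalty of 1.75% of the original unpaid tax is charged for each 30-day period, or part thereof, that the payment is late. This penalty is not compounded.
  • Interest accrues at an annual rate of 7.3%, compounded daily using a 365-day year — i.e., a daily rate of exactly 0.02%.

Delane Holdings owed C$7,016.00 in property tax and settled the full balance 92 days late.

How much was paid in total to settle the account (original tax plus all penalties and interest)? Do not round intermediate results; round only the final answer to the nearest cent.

Penalty periods: ⌈92/30⌉ = 4; penalty = 4 × 1.75% × C$7,016.00 = C$491.12
Interest: C$7,016.00 × ((1 + 0.0002)^92 − 1) = C$7,016.00 × 0.01856845… = C$130.2762…
Total = C$7,016.00 + C$491.1200 + C$130.2762… = C$7,637.40

C$7,637.40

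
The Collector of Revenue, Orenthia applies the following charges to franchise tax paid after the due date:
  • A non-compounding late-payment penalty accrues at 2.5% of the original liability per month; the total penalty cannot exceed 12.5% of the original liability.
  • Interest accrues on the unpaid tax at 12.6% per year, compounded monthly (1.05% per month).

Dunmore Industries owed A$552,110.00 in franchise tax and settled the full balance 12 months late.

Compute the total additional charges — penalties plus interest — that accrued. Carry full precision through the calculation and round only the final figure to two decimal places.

A$142,741.03

Penalty (uncapped): 12 × 2.5% × A$552,110.00 = A$165,633.00; cap = 12.5% × A$552,110.00 = A$69,013.75 → penalty = A$69,013.75
Interest: A$552,110.00 × ((1 + 0.0105)^12 − 1) = A$552,110.00 × 0.1335373… = A$73,727.2768…
Penalties + interest = A$69,013.7500 + A$73,727.2768… = A$142,741.03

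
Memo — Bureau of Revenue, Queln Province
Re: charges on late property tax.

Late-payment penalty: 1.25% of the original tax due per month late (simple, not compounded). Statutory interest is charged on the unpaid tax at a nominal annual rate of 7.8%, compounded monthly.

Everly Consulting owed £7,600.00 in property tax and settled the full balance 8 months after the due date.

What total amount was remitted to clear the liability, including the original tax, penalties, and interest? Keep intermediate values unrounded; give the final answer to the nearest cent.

£8,764.31

Late-payment penalty: 8 × 1.25% × £7,600.00 = £760.00
Interest (7.8%/yr ÷ 12 = 0.65%/month): £7,600.00 × ((1 + 0.0065)^8 − 1) = £404.3086…
Total = £7,600.00 + £760.0000 + £404.3086… = £8,764.31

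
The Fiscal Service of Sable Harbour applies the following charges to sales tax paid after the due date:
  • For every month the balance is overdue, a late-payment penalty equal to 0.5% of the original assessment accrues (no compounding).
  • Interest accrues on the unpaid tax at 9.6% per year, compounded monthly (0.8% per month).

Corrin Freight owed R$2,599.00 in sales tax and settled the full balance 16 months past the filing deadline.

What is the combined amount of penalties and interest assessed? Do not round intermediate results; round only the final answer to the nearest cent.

R$561.32

Late-payment penalty = 0.5% × R$2,599.00 × 16 mo = R$207.92
Interest: R$2,599.00 × ((1 + 0.008)^16 − 1) = R$2,599.00 × 0.1359743… = R$353.3973…
Penalties + interest = R$207.9200 + R$353.3973… = R$561.32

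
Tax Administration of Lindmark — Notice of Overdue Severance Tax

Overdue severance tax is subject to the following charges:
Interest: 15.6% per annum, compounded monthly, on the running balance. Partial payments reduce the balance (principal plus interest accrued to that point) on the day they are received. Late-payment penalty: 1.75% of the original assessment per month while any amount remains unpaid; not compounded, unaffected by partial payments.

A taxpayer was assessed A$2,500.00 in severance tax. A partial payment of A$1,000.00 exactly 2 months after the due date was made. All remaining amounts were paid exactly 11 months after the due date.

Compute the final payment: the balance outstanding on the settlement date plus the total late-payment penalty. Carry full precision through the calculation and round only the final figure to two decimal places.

Monthly rate = 15.6% ÷ 12 = 1.3%
Balance at month 2: A$2,500.0000 × (1 + 0.013)^2 = A$2,565.4225
After A$1,000.00 payment: A$2,565.4225 − A$1,000.00 = A$1,565.4225
Balance at month 11: A$1,565.4225 × (1 + 0.013)^9 = A$1,758.3956…
Penalty: 11 × 1.75% × A$2,500.00 = A$481.25
Final settlement = outstanding balance + penalty = A$1,758.3956… + A$481.25 = A$2,239.65

A$2,239.65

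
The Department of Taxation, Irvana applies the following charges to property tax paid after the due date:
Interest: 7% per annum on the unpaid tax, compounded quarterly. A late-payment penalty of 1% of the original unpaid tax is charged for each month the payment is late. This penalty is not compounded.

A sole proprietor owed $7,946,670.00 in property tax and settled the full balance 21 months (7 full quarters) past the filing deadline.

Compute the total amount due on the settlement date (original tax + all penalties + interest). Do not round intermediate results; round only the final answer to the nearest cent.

$10,641,561.78

Late-payment penalty: 21 × 1% × $7,946,670.00 = $1,668,800.70
Interest (7%/yr ÷ 4 = 1.75%/quarter): $7,946,670.00 × ((1 + 0.0175)^7 − 1) = $1,026,091.0793…
Total = $7,946,670.00 + $1,668,800.7000 + $1,026,091.0793… = $10,641,561.78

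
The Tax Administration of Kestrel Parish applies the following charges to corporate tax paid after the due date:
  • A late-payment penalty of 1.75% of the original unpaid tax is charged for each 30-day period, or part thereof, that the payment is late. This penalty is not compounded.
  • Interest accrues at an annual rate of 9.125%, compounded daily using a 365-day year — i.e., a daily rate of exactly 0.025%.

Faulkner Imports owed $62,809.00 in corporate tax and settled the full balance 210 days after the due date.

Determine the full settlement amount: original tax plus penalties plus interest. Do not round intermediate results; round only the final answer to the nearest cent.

Penalty periods: ⌈210/30⌉ = 7; penalty = 7 × 1.75% × $62,809.00 = $7,694.10…
Interest: $62,809.00 × ((1 + 0.00025)^210 − 1) = $62,809.00 × 0.05389565… = $3,385.1317…
Total = $62,809.00 + $7,694.1025 + $3,385.1317… = $73,888.23

$73,888.23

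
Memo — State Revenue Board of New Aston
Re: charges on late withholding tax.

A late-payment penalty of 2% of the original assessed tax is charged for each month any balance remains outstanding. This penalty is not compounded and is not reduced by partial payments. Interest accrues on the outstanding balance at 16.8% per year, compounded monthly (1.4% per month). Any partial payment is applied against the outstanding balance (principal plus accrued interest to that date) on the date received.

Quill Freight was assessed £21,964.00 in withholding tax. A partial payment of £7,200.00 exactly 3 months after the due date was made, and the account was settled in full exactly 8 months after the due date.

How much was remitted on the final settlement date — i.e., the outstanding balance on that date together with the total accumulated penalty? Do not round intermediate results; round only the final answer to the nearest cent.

£20,343.87

Balance at month 3: £21,964.0000 × (1 + 0.014)^3 = £22,899.4631…
After £7,200.00 payment: £22,899.4631… − £7,200.00 = £15,699.4631…
Balance at month 8: £15,699.4631… × (1 + 0.014)^5 = £16,829.6303…
Penalty: 8 × 2% × £21,964.00 = £3,514.24
Final settlement = outstanding balance + penalty = £16,829.6303… + £3,514.24 = £20,343.87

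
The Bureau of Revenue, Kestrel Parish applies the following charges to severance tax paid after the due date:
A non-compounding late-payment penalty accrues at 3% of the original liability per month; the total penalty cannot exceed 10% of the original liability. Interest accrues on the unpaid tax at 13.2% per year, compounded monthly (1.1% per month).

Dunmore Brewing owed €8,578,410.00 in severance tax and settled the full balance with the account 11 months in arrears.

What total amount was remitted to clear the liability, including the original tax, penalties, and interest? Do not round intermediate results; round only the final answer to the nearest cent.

€10,533,253.97

Penalty (uncapped): 11 × 3% × €8,578,410.00 = €2,830,875.30; cap = 10% × €8,578,410.00 = €857,841.00 → penalty = €857,841.00
Interest: €8,578,410.00 × ((1 + 0.011)^11 − 1) = €8,578,410.00 × 0.1278795… = €1,097,002.9683…
Total = €8,578,410.00 + €857,841.0000 + €1,097,002.9683… = €10,533,253.97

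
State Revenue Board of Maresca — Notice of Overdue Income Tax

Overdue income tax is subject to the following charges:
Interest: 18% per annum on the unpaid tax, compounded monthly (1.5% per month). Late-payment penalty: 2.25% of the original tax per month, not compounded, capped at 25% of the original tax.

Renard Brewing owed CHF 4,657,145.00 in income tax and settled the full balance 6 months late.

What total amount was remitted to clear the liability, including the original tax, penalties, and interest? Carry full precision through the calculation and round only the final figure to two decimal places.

Penalty: 6 × 2.25% × CHF 4,657,145.00 = CHF 628,714.58… (below the 25% cap of CHF 1,164,286.25)
Interest: CHF 4,657,145.00 × ((1 + 0.015)^6 − 1) = CHF 4,657,145.00 × 0.0934433… = CHF 435,178.8295…
Total = CHF 4,657,145.00 + CHF 628,714.5750 + CHF 435,178.8295… = CHF 5,721,038.40

CHF 5,721,038.40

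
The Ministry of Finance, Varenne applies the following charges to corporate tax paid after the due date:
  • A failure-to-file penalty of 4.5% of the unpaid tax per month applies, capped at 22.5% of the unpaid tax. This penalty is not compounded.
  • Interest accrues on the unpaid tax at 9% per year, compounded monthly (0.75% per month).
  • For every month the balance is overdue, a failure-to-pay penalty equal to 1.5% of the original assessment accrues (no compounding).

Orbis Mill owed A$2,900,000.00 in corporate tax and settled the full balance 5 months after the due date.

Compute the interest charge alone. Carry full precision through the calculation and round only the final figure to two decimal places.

Interest: A$2,900,000.00 × ((1 + 0.0075)^5 − 1) = A$2,900,000.00 × 0.0380667… = A$110,393.5303…

A$110,393.53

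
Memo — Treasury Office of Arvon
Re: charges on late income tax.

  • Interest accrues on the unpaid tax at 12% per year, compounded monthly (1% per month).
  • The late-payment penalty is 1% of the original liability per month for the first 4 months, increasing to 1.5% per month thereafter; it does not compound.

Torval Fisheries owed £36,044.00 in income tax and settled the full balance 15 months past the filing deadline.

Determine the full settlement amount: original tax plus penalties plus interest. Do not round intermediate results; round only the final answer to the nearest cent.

£49,234.99

Penalty, months 1–4: 4 × 1% × £36,044.00 = £1,441.76
Penalty, months 5–15: 11 × 1.5% × £36,044.00 = £5,947.26
Interest: £36,044.00 × ((1 + 0.01)^15 − 1) = £36,044.00 × 0.1609690… = £5,801.9650…
Total = £36,044.00 + £7,389.0200 + £5,801.9650… = £49,234.99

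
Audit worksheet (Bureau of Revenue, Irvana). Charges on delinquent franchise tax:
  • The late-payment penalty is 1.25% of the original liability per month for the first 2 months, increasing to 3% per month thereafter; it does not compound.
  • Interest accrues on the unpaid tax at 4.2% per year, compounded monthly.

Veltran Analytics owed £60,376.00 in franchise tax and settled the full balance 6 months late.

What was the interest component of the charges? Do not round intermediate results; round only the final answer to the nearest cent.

£1,279.04

Interest (4.2%/yr ÷ 12 = 0.35%/month): £60,376.00 × ((1 + 0.0035)^6 − 1) = £1,279.0420…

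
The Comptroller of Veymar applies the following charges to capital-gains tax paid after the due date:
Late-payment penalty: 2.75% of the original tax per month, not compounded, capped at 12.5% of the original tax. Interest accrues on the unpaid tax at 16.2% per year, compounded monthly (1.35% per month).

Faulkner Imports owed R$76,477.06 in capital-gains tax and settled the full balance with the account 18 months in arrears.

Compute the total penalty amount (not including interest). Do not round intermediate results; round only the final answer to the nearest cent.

Penalty (uncapped): 18 × 2.75% × R$76,477.06 = R$37,856.14…; cap = 12.5% × R$76,477.06 = R$9,559.63… → penalty = R$9,559.63…

R$9,559.63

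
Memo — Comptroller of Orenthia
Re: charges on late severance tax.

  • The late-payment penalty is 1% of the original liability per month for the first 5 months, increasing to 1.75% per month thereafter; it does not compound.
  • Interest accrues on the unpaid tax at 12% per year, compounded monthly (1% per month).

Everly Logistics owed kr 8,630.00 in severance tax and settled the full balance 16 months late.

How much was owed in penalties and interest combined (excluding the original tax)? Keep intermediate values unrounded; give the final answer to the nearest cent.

Penalty, months 1–5: 5 × 1% × kr 8,630.00 = kr 431.50
Penalty, months 6–16: 11 × 1.75% × kr 8,630.00 = kr 1,661.28…
Interest: kr 8,630.00 × ((1 + 0.01)^16 − 1) = kr 8,630.00 × 0.1725786… = kr 1,489.3537…
Penalties + interest = kr 2,092.7750 + kr 1,489.3537… = kr 3,582.13

kr 3,582.13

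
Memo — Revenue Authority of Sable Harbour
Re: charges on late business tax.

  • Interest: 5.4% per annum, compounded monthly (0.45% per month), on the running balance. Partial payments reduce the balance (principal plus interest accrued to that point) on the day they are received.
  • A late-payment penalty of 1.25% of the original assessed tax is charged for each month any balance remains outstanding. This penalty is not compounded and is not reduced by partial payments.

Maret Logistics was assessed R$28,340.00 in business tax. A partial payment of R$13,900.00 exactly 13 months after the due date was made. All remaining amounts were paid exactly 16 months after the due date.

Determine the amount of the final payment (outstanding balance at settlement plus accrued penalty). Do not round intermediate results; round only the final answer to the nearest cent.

Balance at month 13: R$28,340.0000 × (1 + 0.0045)^13 = R$30,043.4000…
After R$13,900.00 payment: R$30,043.4000… − R$13,900.00 = R$16,143.4000…
Balance at month 16: R$16,143.4000… × (1 + 0.0045)^3 = R$16,362.3181…
Penalty: 16 × 1.25% × R$28,340.00 = R$5,668.00
Final settlement = outstanding balance + penalty = R$16,362.3181… + R$5,668.00 = R$22,030.32

R$22,030.32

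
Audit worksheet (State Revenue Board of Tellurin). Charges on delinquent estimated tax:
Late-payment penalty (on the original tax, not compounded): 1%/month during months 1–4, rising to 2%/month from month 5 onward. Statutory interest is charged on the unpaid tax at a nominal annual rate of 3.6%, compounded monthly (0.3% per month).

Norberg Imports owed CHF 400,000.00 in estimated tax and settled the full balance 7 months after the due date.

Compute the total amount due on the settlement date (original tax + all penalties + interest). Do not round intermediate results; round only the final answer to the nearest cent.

CHF 448,475.98

Penalty, months 1–4: 4 × 1% × CHF 400,000.00 = CHF 16,000.00
Penalty, months 5–7: 3 × 2% × CHF 400,000.00 = CHF 24,000.00
Interest: CHF 400,000.00 × ((1 + 0.003)^7 − 1) = CHF 400,000.00 × 0.0211899… = CHF 8,475.9791…
Total = CHF 400,000.00 + CHF 40,000.0000 + CHF 8,475.9791… = CHF 448,475.98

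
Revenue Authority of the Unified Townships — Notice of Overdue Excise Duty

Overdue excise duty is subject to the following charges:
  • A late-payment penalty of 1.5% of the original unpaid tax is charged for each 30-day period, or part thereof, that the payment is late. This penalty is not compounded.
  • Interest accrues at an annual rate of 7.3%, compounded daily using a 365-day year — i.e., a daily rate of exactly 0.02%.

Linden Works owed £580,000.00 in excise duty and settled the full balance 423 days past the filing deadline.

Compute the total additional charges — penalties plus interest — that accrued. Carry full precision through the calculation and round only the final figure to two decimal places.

£181,698.03

Penalty periods: ⌈423/30⌉ = 15; penalty = 15 × 1.5% × £580,000.00 = £130,500.00
Interest: £580,000.00 × ((1 + 0.0002)^423 − 1) = £580,000.00 × 0.08827246… = £51,198.0276…
Penalties + interest = £130,500.0000 + £51,198.0276… = £181,698.03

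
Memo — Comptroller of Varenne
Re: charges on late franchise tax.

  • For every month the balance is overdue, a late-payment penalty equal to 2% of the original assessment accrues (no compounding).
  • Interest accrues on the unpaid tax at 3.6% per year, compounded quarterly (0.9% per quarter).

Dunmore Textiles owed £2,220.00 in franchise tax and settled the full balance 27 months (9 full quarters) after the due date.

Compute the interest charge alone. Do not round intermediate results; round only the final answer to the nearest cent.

£186.43

Interest: £2,220.00 × ((1 + 0.009)^9 − 1) = £2,220.00 × 0.0839781… = £186.4313…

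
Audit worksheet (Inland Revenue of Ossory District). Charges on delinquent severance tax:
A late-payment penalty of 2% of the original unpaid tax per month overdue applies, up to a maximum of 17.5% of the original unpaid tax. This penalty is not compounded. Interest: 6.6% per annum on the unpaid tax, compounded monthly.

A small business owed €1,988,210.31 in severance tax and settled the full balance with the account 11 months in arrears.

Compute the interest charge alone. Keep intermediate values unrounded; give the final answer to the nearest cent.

€123,649.79

Interest (6.6%/yr ÷ 12 = 0.55%/month): €1,988,210.31 × ((1 + 0.0055)^11 − 1) = €123,649.7938…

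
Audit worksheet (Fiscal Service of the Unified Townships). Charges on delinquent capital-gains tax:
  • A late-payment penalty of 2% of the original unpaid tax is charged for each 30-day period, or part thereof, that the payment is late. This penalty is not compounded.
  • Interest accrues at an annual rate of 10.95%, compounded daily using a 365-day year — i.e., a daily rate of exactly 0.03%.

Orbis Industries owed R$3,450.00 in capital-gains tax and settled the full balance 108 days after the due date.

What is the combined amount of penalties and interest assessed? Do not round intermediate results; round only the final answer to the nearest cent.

Penalty periods: ⌈108/30⌉ = 4; penalty = 4 × 2% × R$3,450.00 = R$276.00
Interest: R$3,450.00 × ((1 + 0.0003)^108 − 1) = R$3,450.00 × 0.03292558… = R$113.5932…
Penalties + interest = R$276.0000 + R$113.5932… = R$389.59

R$389.59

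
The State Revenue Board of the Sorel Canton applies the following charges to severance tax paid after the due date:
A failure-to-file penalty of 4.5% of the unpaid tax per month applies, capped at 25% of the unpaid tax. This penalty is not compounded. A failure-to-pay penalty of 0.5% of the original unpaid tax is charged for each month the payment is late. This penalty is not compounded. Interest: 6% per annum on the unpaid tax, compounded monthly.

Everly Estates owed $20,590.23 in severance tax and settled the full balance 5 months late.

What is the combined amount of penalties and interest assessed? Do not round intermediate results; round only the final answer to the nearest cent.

Failure-to-file: 5 × 4.5% × $20,590.23 = $4,632.80… (under the 25% cap)
Failure-to-pay penalty = 0.5% × $20,590.23 × 5 mo = $514.76…
Interest (6%/yr ÷ 12 = 0.5%/month): $20,590.23 × ((1 + 0.005)^5 − 1) = $519.9291…
Penalties + interest = $5,147.5575 + $519.9291… = $5,667.49

$5,667.49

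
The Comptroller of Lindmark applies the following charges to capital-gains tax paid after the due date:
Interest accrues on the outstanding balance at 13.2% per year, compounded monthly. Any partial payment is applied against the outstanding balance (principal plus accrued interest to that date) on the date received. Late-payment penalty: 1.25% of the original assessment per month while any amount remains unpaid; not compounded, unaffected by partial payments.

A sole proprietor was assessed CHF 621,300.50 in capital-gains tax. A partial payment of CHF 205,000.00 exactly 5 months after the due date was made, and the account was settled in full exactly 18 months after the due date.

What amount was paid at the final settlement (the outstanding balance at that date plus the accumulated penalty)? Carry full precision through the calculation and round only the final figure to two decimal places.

Monthly rate = 13.2% ÷ 12 = 1.1%
Balance at month 5: CHF 621,300.5000 × (1 + 0.011)^5 = CHF 656,232.1162…
After CHF 205,000.00 payment: CHF 656,232.1162… − CHF 205,000.00 = CHF 451,232.1162…
Balance at month 18: CHF 451,232.1162… × (1 + 0.011)^13 = CHF 520,193.6248…
Penalty: 18 × 1.25% × CHF 621,300.50 = CHF 139,792.61…
Final settlement = outstanding balance + penalty = CHF 520,193.6248… + CHF 139,792.61… = CHF 659,986.24

CHF 659,986.24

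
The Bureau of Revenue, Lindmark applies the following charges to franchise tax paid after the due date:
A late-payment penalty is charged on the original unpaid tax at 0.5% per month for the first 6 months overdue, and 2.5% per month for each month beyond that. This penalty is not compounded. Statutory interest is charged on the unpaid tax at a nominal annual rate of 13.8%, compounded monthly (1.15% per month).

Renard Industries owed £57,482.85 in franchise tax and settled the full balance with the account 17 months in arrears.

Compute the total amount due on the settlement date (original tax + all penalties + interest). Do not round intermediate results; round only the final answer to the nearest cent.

Penalty, months 1–6: 6 × 0.5% × £57,482.85 = £1,724.49…
Penalty, months 7–17: 11 × 2.5% × £57,482.85 = £15,807.78…
Interest: £57,482.85 × ((1 + 0.0115)^17 − 1) = £57,482.85 × 0.2145631… = £12,333.6982…
Total = £57,482.85 + £17,532.2693… + £12,333.6982… = £87,348.82

£87,348.82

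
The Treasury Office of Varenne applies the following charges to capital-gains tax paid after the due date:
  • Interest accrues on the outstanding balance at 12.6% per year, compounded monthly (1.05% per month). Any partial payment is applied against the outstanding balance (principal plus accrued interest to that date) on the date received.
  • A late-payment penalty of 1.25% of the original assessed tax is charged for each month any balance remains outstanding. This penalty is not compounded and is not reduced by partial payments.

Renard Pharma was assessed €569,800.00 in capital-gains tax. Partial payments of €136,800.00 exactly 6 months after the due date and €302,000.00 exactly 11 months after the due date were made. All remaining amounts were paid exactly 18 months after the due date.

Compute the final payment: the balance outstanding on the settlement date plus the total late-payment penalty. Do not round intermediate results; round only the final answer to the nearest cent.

€335,892.33

Balance at month 6: €569,800.0000 × (1 + 0.0105)^6 = €606,653.0034…
After €136,800.00 payment: €606,653.0034… − €136,800.00 = €469,853.0034…
Balance at month 11: €469,853.0034… × (1 + 0.0105)^5 = €495,043.7667…
After €302,000.00 payment: €495,043.7667… − €302,000.00 = €193,043.7667…
Balance at month 18: €193,043.7667… × (1 + 0.0105)^7 = €207,687.3323…
Penalty: 18 × 1.25% × €569,800.00 = €128,205.00
Final settlement = outstanding balance + penalty = €207,687.3323… + €128,205.00 = €335,892.33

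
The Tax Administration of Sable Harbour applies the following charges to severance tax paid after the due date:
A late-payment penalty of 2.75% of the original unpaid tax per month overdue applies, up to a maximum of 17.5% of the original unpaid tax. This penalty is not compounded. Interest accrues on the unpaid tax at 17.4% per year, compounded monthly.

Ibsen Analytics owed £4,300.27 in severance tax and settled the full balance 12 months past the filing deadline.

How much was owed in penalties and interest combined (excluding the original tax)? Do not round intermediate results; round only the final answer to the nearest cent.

£1,563.45

Penalty (uncapped): 12 × 2.75% × £4,300.27 = £1,419.09…; cap = 17.5% × £4,300.27 = £752.55… → penalty = £752.55…
Interest (17.4%/yr ÷ 12 = 1.45%/month): £4,300.27 × ((1 + 0.0145)^12 − 1) = £810.9002…
Penalties + interest = £752.5473… + £810.9002… = £1,563.45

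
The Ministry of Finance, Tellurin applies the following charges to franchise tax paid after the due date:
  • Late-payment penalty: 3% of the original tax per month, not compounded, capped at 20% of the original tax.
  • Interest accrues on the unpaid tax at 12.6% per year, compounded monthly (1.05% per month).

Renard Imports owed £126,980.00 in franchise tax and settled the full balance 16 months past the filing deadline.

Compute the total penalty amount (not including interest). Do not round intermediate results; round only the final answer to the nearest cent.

Penalty (uncapped): 16 × 3% × £126,980.00 = £60,950.40; cap = 20% × £126,980.00 = £25,396.00 → penalty = £25,396.00

£25,396.00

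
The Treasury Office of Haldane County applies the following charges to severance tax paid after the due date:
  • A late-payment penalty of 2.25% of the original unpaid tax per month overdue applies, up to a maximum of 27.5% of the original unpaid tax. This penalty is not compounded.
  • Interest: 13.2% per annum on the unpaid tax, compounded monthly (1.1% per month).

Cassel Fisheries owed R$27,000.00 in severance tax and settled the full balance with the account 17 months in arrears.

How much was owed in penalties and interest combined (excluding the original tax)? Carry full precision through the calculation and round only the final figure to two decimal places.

Penalty (uncapped): 17 × 2.25% × R$27,000.00 = R$10,327.50; cap = 27.5% × R$27,000.00 = R$7,425.00 → penalty = R$7,425.00
Interest: R$27,000.00 × ((1 + 0.011)^17 − 1) = R$27,000.00 × 0.2043969… = R$5,518.7175…
Penalties + interest = R$7,425.0000 + R$5,518.7175… = R$12,943.72

R$12,943.72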